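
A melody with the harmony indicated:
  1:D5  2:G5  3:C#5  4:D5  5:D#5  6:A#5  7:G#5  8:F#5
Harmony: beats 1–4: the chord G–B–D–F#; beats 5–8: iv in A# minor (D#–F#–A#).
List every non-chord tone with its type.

The harmony at that moment is G major seventh chord (G, B, D, F#); C#5 is not a chord tone.
It is approached by leap down from G5 and left by step up to D5.
Leap in, step out — an appoggiatura.
The harmony at that moment is D# minor triad (D#, F#, A#); G#5 is not a chord tone.
It is approached by step down from A#5 and left by step down to F#5.
Step in, step out in the same direction — a passing tone.

C#5 (beat 3) — appoggiatura; G#5 (beat 7) — passing tone.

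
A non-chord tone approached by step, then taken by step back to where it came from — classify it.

Approach: by step. Departure: by step in the opposite direction, back to the starting pitch.
Stepwise on both sides but reversing to return to the same chord tone — a neighbor tone. (Had it continued onward in the same direction it would be a passing tone instead.)

Neighbor tone.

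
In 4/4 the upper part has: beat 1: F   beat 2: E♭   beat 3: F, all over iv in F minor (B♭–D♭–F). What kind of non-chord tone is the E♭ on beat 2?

Lower neighbor tone.

The harmony at that moment is B♭ minor triad (B♭, D♭, F); E♭ is not a chord tone.
It is approached by step down from F and left by step up to F.
Step away and step back to the same note — a neighbor tone (lower neighbor).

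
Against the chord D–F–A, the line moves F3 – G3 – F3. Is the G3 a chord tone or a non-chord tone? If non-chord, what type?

The harmony at that moment is D minor triad (D, F, A); G3 is not a chord tone.
It is approached by step up from F3 and left by step down to F3.
Step away and step back to the same note — a neighbor tone (upper neighbor).

Non-chord tone — a neighbor tone.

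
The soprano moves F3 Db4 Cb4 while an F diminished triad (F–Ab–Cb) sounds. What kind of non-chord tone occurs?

The harmony at that moment is F diminished triad (F, Ab, Cb); Db4 is not a chord tone.
It is approached by leap up from F3 and left by step down to Cb4.
Leap in, step out — an appoggiatura.

Db4 is an appoggiatura.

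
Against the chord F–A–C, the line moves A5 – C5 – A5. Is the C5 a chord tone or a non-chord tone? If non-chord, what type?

F major triad contains F, A, C; C is the fifth, so it is a chord tone.

Chord tone (the fifth of F major triad).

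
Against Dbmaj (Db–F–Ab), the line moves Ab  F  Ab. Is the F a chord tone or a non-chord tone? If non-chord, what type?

Chord tone (the third of Db major triad).

Db major triad contains Db, F, Ab; F is the third, so it is a chord tone.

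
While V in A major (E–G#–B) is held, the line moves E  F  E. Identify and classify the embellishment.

The harmony at that moment is E major triad (E, G#, B); F is not a chord tone.
It is approached by step up from E and left by step down to E.
Step away and step back to the same note — a neighbor tone (upper neighbor).

F is a neighbor tone.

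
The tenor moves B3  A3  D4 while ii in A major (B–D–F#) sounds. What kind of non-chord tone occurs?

A3 is an escape tone.

The harmony at that moment is B minor triad (B, D, F#); A3 is not a chord tone.
It is approached by step down from B3 and left by leap up to D4.
Step in, leap out — an escape tone.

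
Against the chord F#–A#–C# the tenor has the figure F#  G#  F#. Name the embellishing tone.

G# is a neighbor tone.

The harmony at that moment is F# major triad (F#, A#, C#); G# is not a chord tone.
It is approached by step up from F# and left by step down to F#.
Step away and step back to the same note — a neighbor tone (upper neighbor).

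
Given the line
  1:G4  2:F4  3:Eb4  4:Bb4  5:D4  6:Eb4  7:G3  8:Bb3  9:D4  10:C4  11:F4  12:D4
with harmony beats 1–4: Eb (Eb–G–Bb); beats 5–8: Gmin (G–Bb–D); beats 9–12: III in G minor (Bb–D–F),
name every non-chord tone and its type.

The harmony at that moment is Eb major triad (Eb, G, Bb); F4 is not a chord tone.
It is approached by step down from G4 and left by step down to Eb4.
Step in, step out in the same direction — a passing tone.
The harmony at that moment is G minor triad (G, Bb, D); Eb4 is not a chord tone.
It is approached by step up from D4 and left by leap down to G3.
Step in, leap out — an escape tone.
The harmony at that moment is Bb major triad (Bb, D, F); C4 is not a chord tone.
It is approached by step down from D4 and left by leap up to F4.
Step in, leap out — an escape tone.

F4 (beat 2) — passing tone; Eb4 (beat 6) — escape tone; C4 (beat 10) — escape tone.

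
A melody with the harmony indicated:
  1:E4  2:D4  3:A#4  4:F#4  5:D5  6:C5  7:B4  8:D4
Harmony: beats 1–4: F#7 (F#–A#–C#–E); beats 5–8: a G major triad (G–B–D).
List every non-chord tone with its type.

The harmony at that moment is F# dominant seventh chord (F#, A#, C#, E); D4 is not a chord tone.
It is approached by step down from E4 and left by leap up to A#4.
Step in, leap out — an escape tone.
The harmony at that moment is G major triad (G, B, D); C5 is not a chord tone.
It is approached by step down from D5 and left by step down to B4.
Step in, step out in the same direction — a passing tone.

D4 (beat 2) — escape tone; C5 (beat 6) — passing tone.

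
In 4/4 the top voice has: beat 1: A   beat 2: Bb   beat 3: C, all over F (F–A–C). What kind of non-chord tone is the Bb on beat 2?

The harmony at that moment is F major triad (F, A, C); Bb is not a chord tone.
It is approached by step up from A and left by step up to C.
Step in, step out in the same direction — a passing tone.

Passing tone.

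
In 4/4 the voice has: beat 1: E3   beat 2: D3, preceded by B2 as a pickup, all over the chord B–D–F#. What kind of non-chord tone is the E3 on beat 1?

The harmony at that moment is B minor triad (B, D, F#); E3 is not a chord tone.
It is approached by leap up from B2 and left by step down to D3.
Leap in, step out, metrically accented — an appoggiatura.

Appoggiatura.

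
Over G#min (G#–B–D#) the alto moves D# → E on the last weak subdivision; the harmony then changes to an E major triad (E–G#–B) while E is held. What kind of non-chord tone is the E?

The harmony at that moment is G# minor triad (G#, B, D#); E is not a chord tone.
It is approached by step up from D# and then sustained as the same pitch into the next harmony.
Arriving early and becoming a chord tone when the harmony changes — an anticipation.

E is an anticipation.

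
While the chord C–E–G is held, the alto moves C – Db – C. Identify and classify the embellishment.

Db is a neighbor tone.

The harmony at that moment is C major triad (C, E, G); Db is not a chord tone.
It is approached by step up from C and left by step down to C.
Step away and step back to the same note — a neighbor tone (upper neighbor).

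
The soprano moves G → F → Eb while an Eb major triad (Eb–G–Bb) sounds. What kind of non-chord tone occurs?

The harmony at that moment is Eb major triad (Eb, G, Bb); F is not a chord tone.
It is approached by step down from G and left by step down to Eb.
Step in, step out in the same direction — a passing tone.

F is a passing tone.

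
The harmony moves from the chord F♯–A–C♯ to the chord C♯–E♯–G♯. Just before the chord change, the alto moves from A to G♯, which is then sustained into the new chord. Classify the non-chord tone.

G♯ is an anticipation.

The harmony at that moment is F♯ minor triad (F♯, A, C♯); G♯ is not a chord tone.
It is approached by step down from A and then sustained as the same pitch into the next harmony.
Arriving early and becoming a chord tone when the harmony changes — an anticipation.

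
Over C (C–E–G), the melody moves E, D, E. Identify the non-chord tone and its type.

D is a neighbor tone.

The harmony at that moment is C major triad (C, E, G); D is not a chord tone.
It is approached by step down from E and left by step up to E.
Step away and step back to the same note — a neighbor tone (lower neighbor).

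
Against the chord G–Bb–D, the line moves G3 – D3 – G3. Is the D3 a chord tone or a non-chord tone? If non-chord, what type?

Chord tone (the fifth of G minor triad).

G minor triad contains G, Bb, D; D is the fifth, so it is a chord tone.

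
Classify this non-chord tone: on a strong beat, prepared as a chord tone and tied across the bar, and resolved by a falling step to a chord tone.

Approach: by preparation — the pitch is first a chord tone, then held (tied or repeated) while the harmony changes under it. Departure: down by step. Metric position: strong.
A prepared dissonance that resolves downward by step — a suspension. (The same figure resolving upward would be a retardation.)

Suspension.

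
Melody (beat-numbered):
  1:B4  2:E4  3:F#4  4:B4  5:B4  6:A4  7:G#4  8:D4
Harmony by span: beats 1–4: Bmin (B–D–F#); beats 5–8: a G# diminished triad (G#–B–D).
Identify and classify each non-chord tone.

E4 (beat 2) — appoggiatura; A4 (beat 6) — passing tone.

The harmony at that moment is B minor triad (B, D, F#); E4 is not a chord tone.
It is approached by leap down from B4 and left by step up to F#4.
Leap in, step out — an appoggiatura.
The harmony at that moment is G# diminished triad (G#, B, D); A4 is not a chord tone.
It is approached by step down from B4 and left by step down to G#4.
Step in, step out in the same direction — a passing tone.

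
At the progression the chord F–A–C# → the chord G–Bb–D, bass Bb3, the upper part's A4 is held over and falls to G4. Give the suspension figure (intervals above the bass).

At the second chord the bass is Bb3. The suspended A4 lies a seventh above the bass; after resolving down by step to G4, the interval above the bass becomes a sixth.
Suspension figures are named by those two intervals: 7–6.

7–6 suspension.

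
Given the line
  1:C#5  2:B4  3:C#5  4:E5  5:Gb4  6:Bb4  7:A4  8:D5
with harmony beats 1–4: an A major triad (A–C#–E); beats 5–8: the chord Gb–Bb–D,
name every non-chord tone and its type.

B4 (beat 2) — neighbor tone; A4 (beat 7) — escape tone.

The harmony at that moment is A major triad (A, C#, E); B4 is not a chord tone.
It is approached by step down from C#5 and left by step up to C#5.
Step away and step back to the same note — a neighbor tone (lower neighbor).
The harmony at that moment is Gb augmented triad (Gb, Bb, D); A4 is not a chord tone.
It is approached by step down from Bb4 and left by leap up to D5.
Step in, leap out — an escape tone.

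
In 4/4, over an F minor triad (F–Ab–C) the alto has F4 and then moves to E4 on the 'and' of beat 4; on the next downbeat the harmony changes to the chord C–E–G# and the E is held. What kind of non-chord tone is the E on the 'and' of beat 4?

The harmony at that moment is F minor triad (F, Ab, C); E4 is not a chord tone.
It is approached by step down from F4 and then sustained as the same pitch into the next harmony.
Arriving early and becoming a chord tone when the harmony changes — an anticipation.

Anticipation.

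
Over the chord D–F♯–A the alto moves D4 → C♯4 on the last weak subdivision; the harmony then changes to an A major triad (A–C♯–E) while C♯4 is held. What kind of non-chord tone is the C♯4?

The harmony at that moment is D major triad (D, F♯, A); C♯4 is not a chord tone.
It is approached by step down from D4 and then sustained as the same pitch into the next harmony.
Arriving early and becoming a chord tone when the harmony changes — an anticipation.

C♯4 is an anticipation.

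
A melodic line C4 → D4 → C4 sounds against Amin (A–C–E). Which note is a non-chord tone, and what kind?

D4 is a neighbor tone.

The harmony at that moment is A minor triad (A, C, E); D4 is not a chord tone.
It is approached by step up from C4 and left by step down to C4.
Step away and step back to the same note — a neighbor tone (upper neighbor).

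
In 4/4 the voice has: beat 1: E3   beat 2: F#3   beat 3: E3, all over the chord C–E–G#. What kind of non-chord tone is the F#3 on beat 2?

The harmony at that moment is C augmented triad (C, E, G#); F#3 is not a chord tone.
It is approached by step up from E3 and left by step down to E3.
Step away and step back to the same note — a neighbor tone (upper neighbor).

Upper neighbor tone.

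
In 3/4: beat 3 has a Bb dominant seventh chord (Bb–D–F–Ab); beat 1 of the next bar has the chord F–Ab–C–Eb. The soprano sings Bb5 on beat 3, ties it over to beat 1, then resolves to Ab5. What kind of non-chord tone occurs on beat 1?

Suspension.

The harmony at that moment is F minor seventh chord (F, Ab, C, Eb); Bb5 is not a chord tone.
It is held over (the same pitch as the preceding Bb5) and left by step down to Ab5.
Held over from the previous chord and resolving down by step — a suspension.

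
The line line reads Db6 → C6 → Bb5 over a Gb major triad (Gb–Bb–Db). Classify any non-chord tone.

C6 is a passing tone.

The harmony at that moment is Gb major triad (Gb, Bb, Db); C6 is not a chord tone.
It is approached by step down from Db6 and left by step down to Bb5.
Step in, step out in the same direction — a passing tone.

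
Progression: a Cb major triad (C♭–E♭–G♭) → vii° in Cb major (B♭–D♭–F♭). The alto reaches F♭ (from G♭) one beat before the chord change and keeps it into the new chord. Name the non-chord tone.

The harmony at that moment is C♭ major triad (C♭, E♭, G♭); F♭ is not a chord tone.
It is approached by step down from G♭ and then sustained as the same pitch into the next harmony.
Arriving early and becoming a chord tone when the harmony changes — an anticipation.

F♭ is an anticipation.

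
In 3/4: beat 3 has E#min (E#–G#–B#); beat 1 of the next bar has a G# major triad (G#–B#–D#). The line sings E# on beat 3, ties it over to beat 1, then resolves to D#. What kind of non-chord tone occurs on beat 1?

The harmony at that moment is G# major triad (G#, B#, D#); E# is not a chord tone.
It is held over (the same pitch as the preceding E#) and left by step down to D#.
Held over from the previous chord and resolving down by step — a suspension.

Suspension.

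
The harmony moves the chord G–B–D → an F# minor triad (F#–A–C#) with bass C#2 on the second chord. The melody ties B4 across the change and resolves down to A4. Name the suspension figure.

7–6 suspension.

At the second chord the bass is C#2. The suspended B4 lies a seventh above the bass; after resolving down by step to A4, the interval above the bass becomes a sixth.
Suspension figures are named by those two intervals: 7–6.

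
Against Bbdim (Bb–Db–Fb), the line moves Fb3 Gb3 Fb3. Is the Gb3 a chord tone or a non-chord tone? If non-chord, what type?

The harmony at that moment is Bb diminished triad (Bb, Db, Fb); Gb3 is not a chord tone.
It is approached by step up from Fb3 and left by step down to Fb3.
Step away and step back to the same note — a neighbor tone (upper neighbor).

Non-chord tone — a neighbor tone.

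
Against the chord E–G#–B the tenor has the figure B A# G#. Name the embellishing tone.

The harmony at that moment is E major triad (E, G#, B); A# is not a chord tone.
It is approached by step down from B and left by step down to G#.
Step in, step out in the same direction — a passing tone.

A# is a passing tone.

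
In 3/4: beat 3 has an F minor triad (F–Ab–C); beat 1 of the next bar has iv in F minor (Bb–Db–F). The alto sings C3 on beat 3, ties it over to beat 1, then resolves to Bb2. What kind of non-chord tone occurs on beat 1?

The harmony at that moment is Bb minor triad (Bb, Db, F); C3 is not a chord tone.
It is held over (the same pitch as the preceding C3) and left by step down to Bb2.
Held over from the previous chord and resolving down by step — a suspension.

Suspension.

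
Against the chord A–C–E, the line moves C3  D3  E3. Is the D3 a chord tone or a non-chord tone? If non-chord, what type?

Non-chord tone — a passing tone.

The harmony at that moment is A minor triad (A, C, E); D3 is not a chord tone.
It is approached by step up from C3 and left by step up to E3.
Step in, step out in the same direction — a passing tone.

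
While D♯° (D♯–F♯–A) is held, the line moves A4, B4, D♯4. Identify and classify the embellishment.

B4 is an escape tone.

The harmony at that moment is D♯ diminished triad (D♯, F♯, A); B4 is not a chord tone.
It is approached by step up from A4 and left by leap down to D♯4.
Step in, leap out — an escape tone.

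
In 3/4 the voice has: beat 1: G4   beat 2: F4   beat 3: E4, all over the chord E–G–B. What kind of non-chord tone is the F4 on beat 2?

Passing tone.

The harmony at that moment is E minor triad (E, G, B); F4 is not a chord tone.
It is approached by step down from G4 and left by step down to E4.
Step in, step out in the same direction — a passing tone.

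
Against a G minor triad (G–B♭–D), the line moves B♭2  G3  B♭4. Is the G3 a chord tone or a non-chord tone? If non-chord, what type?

G minor triad contains G, B♭, D; G is the root, so it is a chord tone.

Chord tone (the root of G minor triad).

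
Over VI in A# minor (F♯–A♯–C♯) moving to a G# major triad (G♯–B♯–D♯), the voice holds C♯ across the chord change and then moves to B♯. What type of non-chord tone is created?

C♯ is a suspension.

The harmony at that moment is G♯ major triad (G♯, B♯, D♯); C♯ is not a chord tone.
It is held over (the same pitch as the preceding C♯) and left by step down to B♯.
Held over from the previous chord and resolving down by step — a suspension.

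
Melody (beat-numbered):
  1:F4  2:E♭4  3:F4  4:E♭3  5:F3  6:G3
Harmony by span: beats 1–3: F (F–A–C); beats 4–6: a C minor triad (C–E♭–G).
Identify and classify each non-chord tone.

The harmony at that moment is F major triad (F, A, C); E♭4 is not a chord tone.
It is approached by step down from F4 and left by step up to F4.
Step away and step back to the same note — a neighbor tone (lower neighbor).
The harmony at that moment is C minor triad (C, E♭, G); F3 is not a chord tone.
It is approached by step up from E♭3 and left by step up to G3.
Step in, step out in the same direction — a passing tone.

E♭4 (beat 2) — neighbor tone; F3 (beat 5) — passing tone.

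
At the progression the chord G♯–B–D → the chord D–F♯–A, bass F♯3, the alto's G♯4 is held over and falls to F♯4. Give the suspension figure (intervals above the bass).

9–8 suspension.

At the second chord the bass is F♯3. The suspended G♯4 lies a ninth above the bass; after resolving down by step to F♯4, the interval above the bass becomes an octave.
Suspension figures are named by those two intervals: 9–8.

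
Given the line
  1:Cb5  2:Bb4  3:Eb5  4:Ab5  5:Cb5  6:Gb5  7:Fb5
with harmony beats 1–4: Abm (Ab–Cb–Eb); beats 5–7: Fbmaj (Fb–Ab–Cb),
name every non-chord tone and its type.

The harmony at that moment is Ab minor triad (Ab, Cb, Eb); Bb4 is not a chord tone.
It is approached by step down from Cb5 and left by leap up to Eb5.
Step in, leap out — an escape tone.
The harmony at that moment is Fb major triad (Fb, Ab, Cb); Gb5 is not a chord tone.
It is approached by leap up from Cb5 and left by step down to Fb5.
Leap in, step out — an appoggiatura.

Bb4 (beat 2) — escape tone; Gb5 (beat 6) — appoggiatura.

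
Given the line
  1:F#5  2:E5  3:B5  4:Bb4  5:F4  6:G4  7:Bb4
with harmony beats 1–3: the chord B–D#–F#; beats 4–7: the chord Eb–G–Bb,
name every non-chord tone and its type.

E5 (beat 2) — escape tone; F4 (beat 5) — appoggiatura.

The harmony at that moment is B major triad (B, D#, F#); E5 is not a chord tone.
It is approached by step down from F#5 and left by leap up to B5.
Step in, leap out — an escape tone.
The harmony at that moment is Eb major triad (Eb, G, Bb); F4 is not a chord tone.
It is approached by leap down from Bb4 and left by step up to G4.
Leap in, step out — an appoggiatura.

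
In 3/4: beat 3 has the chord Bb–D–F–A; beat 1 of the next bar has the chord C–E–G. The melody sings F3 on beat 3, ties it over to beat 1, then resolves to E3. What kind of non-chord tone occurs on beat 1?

Suspension.

The harmony at that moment is C major triad (C, E, G); F3 is not a chord tone.
It is held over (the same pitch as the preceding F3) and left by step down to E3.
Held over from the previous chord and resolving down by step — a suspension.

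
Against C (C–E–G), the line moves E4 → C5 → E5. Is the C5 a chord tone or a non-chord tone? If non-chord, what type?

Chord tone (the root of C major triad).

C major triad contains C, E, G; C is the root, so it is a chord tone.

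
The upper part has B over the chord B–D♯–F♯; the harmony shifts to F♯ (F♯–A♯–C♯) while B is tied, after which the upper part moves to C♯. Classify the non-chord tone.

B is a retardation.

The harmony at that moment is F♯ major triad (F♯, A♯, C♯); B is not a chord tone.
It is held over (the same pitch as the preceding B) and left by step up to C♯.
Held over from the previous chord and resolving up by step — a retardation.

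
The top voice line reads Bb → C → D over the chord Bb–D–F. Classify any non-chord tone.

The harmony at that moment is Bb major triad (Bb, D, F); C is not a chord tone.
It is approached by step up from Bb and left by step up to D.
Step in, step out in the same direction — a passing tone.

C is a passing tone.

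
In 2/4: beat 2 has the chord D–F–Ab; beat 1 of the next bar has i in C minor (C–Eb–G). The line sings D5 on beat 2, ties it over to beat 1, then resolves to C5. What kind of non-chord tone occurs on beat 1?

The harmony at that moment is C minor triad (C, Eb, G); D5 is not a chord tone.
It is held over (the same pitch as the preceding D5) and left by step down to C5.
Held over from the previous chord and resolving down by step — a suspension.

Suspension.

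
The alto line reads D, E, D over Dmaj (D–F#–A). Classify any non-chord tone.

The harmony at that moment is D major triad (D, F#, A); E is not a chord tone.
It is approached by step up from D and left by step down to D.
Step away and step back to the same note — a neighbor tone (upper neighbor).

E is a neighbor tone.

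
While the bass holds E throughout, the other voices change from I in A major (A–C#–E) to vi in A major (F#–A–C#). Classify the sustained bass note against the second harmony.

The harmony at that moment is F# minor triad (F#, A, C#); E is not a chord tone.
It is held over (the same pitch as the preceding E) and then sustained as the same pitch into the next harmony.
Sustained through a change of harmony — a pedal tone.

Pedal tone (pedal point).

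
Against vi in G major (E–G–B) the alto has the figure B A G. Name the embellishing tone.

The harmony at that moment is E minor triad (E, G, B); A is not a chord tone.
It is approached by step down from B and left by step down to G.
Step in, step out in the same direction — a passing tone.

A is a passing tone.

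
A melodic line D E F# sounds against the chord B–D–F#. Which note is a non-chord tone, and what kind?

The harmony at that moment is B minor triad (B, D, F#); E is not a chord tone.
It is approached by step up from D and left by step up to F#.
Step in, step out in the same direction — a passing tone.

E is a passing tone.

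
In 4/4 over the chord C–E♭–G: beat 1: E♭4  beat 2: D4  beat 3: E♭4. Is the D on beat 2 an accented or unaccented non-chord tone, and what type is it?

Unaccented neighbor tone.

The harmony at that moment is C minor triad (C, E♭, G); D4 is not a chord tone.
It is approached by step down from E♭4 and left by step up to E♭4.
Step away and step back to the same note — a neighbor tone (lower neighbor).
It falls on a weak beat, so it is unaccented.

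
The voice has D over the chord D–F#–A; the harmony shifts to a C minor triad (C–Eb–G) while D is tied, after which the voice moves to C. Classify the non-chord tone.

The harmony at that moment is C minor triad (C, Eb, G); D is not a chord tone.
It is held over (the same pitch as the preceding D) and left by step down to C.
Held over from the previous chord and resolving down by step — a suspension.

D is a suspension.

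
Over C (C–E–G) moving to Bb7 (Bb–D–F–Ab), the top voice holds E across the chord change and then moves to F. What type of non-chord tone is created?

The harmony at that moment is Bb dominant seventh chord (Bb, D, F, Ab); E is not a chord tone.
It is held over (the same pitch as the preceding E) and left by step up to F.
Held over from the previous chord and resolving up by step — a retardation.

E is a retardation.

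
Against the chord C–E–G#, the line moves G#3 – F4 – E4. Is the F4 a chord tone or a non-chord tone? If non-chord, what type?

The harmony at that moment is C augmented triad (C, E, G#); F4 is not a chord tone.
It is approached by leap up from G#3 and left by step down to E4.
Leap in, step out — an appoggiatura.

Non-chord tone — an appoggiatura.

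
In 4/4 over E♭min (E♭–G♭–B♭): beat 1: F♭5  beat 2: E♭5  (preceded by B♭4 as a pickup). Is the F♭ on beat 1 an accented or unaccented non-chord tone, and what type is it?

The harmony at that moment is E♭ minor triad (E♭, G♭, B♭); F♭5 is not a chord tone.
It is approached by leap up from B♭4 and left by step down to E♭5.
Leap in, step out — an appoggiatura.
It falls on the downbeat, so it is accented.

Accented appoggiatura.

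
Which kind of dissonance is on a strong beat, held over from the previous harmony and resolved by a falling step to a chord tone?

Suspension.

Approach: by preparation — the pitch is first a chord tone, then held (tied or repeated) while the harmony changes under it. Departure: down by step. Metric position: strong.
A prepared dissonance that resolves downward by step — a suspension. (The same figure resolving upward would be a retardation.)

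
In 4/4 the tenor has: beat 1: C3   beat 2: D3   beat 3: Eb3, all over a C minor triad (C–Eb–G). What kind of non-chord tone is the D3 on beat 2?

The harmony at that moment is C minor triad (C, Eb, G); D3 is not a chord tone.
It is approached by step up from C3 and left by step up to Eb3.
Step in, step out in the same direction — a passing tone.

Passing tone.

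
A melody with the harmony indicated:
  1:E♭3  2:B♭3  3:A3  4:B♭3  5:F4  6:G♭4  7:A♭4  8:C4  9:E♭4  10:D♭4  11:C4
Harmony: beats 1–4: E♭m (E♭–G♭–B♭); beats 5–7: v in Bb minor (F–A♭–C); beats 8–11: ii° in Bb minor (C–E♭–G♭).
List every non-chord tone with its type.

The harmony at that moment is E♭ minor triad (E♭, G♭, B♭); A3 is not a chord tone.
It is approached by step down from B♭3 and left by step up to B♭3.
Step away and step back to the same note — a neighbor tone (lower neighbor).
The harmony at that moment is F minor triad (F, A♭, C); G♭4 is not a chord tone.
It is approached by step up from F4 and left by step up to A♭4.
Step in, step out in the same direction — a passing tone.
The harmony at that moment is C diminished triad (C, E♭, G♭); D♭4 is not a chord tone.
It is approached by step down from E♭4 and left by step down to C4.
Step in, step out in the same direction — a passing tone.

A3 (beat 3) — neighbor tone; G♭4 (beat 6) — passing tone; D♭4 (beat 10) — passing tone.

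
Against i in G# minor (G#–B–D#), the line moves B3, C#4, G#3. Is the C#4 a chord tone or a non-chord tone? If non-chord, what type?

Non-chord tone — an escape tone.

The harmony at that moment is G# minor triad (G#, B, D#); C#4 is not a chord tone.
It is approached by step up from B3 and left by leap down to G#3.
Step in, leap out — an escape tone.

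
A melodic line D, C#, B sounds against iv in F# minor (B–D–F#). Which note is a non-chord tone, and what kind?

C# is a passing tone.

The harmony at that moment is B minor triad (B, D, F#); C# is not a chord tone.
It is approached by step down from D and left by step down to B.
Step in, step out in the same direction — a passing tone.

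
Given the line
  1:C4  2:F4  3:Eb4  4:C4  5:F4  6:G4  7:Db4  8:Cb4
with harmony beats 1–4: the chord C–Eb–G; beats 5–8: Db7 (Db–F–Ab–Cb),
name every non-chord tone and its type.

F4 (beat 2) — appoggiatura; G4 (beat 6) — escape tone.

The harmony at that moment is C minor triad (C, Eb, G); F4 is not a chord tone.
It is approached by leap up from C4 and left by step down to Eb4.
Leap in, step out — an appoggiatura.
The harmony at that moment is Db dominant seventh chord (Db, F, Ab, Cb); G4 is not a chord tone.
It is approached by step up from F4 and left by leap down to Db4.
Step in, leap out — an escape tone.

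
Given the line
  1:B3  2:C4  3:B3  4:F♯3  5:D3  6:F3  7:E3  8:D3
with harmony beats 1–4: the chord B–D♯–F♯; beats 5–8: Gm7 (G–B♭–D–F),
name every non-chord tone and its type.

C4 (beat 2) — neighbor tone; E3 (beat 7) — passing tone.

The harmony at that moment is B major triad (B, D♯, F♯); C4 is not a chord tone.
It is approached by step up from B3 and left by step down to B3.
Step away and step back to the same note — a neighbor tone (upper neighbor).
The harmony at that moment is G minor seventh chord (G, B♭, D, F); E3 is not a chord tone.
It is approached by step down from F3 and left by step down to D3.
Step in, step out in the same direction — a passing tone.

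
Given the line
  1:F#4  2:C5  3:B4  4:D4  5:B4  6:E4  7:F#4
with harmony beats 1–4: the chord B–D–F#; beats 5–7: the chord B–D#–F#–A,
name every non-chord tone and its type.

C5 (beat 2) — appoggiatura; E4 (beat 6) — appoggiatura.

The harmony at that moment is B minor triad (B, D, F#); C5 is not a chord tone.
It is approached by leap up from F#4 and left by step down to B4.
Leap in, step out — an appoggiatura.
The harmony at that moment is B dominant seventh chord (B, D#, F#, A); E4 is not a chord tone.
It is approached by leap down from B4 and left by step up to F#4.
Leap in, step out — an appoggiatura.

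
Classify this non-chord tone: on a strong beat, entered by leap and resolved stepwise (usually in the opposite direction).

Approach: by leap. Departure: by step. Metric position: strong.
Leap in, step out, in a metrically strong position — an appoggiatura. (It is the mirror image of the escape tone, which steps in and leaps out from a weak position.)

Appoggiatura.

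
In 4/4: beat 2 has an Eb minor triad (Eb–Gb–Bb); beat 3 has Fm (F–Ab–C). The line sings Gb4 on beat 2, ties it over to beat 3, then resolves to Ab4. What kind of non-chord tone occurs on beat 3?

Retardation.

The harmony at that moment is F minor triad (F, Ab, C); Gb4 is not a chord tone.
It is held over (the same pitch as the preceding Gb4) and left by step up to Ab4.
Held over from the previous chord and resolving up by step — a retardation.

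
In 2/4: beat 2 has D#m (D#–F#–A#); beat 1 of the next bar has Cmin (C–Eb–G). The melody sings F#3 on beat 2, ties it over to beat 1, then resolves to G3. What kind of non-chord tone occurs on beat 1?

Retardation.

The harmony at that moment is C minor triad (C, Eb, G); F#3 is not a chord tone.
It is held over (the same pitch as the preceding F#3) and left by step up to G3.
Held over from the previous chord and resolving up by step — a retardation.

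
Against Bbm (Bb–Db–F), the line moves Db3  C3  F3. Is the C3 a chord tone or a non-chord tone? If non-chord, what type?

Non-chord tone — an escape tone.

The harmony at that moment is Bb minor triad (Bb, Db, F); C3 is not a chord tone.
It is approached by step down from Db3 and left by leap up to F3.
Step in, leap out — an escape tone.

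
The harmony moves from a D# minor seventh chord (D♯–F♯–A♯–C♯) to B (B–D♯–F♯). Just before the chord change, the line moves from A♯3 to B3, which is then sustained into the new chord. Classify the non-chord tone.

B3 is an anticipation.

The harmony at that moment is D♯ minor seventh chord (D♯, F♯, A♯, C♯); B3 is not a chord tone.
It is approached by step up from A♯3 and then sustained as the same pitch into the next harmony.
Arriving early and becoming a chord tone when the harmony changes — an anticipation.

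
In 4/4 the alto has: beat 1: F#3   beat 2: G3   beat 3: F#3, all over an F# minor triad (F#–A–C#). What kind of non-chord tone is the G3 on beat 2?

Upper neighbor tone.

The harmony at that moment is F# minor triad (F#, A, C#); G3 is not a chord tone.
It is approached by step up from F#3 and left by step down to F#3.
Step away and step back to the same note — a neighbor tone (upper neighbor).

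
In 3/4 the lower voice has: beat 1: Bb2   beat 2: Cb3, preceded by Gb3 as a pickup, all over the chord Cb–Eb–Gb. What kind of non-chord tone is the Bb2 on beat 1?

Appoggiatura.

The harmony at that moment is Cb major triad (Cb, Eb, Gb); Bb2 is not a chord tone.
It is approached by leap down from Gb3 and left by step up to Cb3.
Leap in, step out, metrically accented — an appoggiatura.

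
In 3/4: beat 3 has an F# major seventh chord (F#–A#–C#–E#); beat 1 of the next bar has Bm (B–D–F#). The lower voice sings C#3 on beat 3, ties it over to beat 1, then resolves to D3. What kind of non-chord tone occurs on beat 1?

The harmony at that moment is B minor triad (B, D, F#); C#3 is not a chord tone.
It is held over (the same pitch as the preceding C#3) and left by step up to D3.
Held over from the previous chord and resolving up by step — a retardation.

Retardation.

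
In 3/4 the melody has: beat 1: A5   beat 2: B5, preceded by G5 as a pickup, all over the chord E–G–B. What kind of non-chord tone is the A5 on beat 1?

Passing tone.

The harmony at that moment is E minor triad (E, G, B); A5 is not a chord tone.
It is approached by step up from G5 and left by step up to B5.
Step in, step out in the same direction — a passing tone.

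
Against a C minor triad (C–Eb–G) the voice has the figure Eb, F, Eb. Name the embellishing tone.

F is a neighbor tone.

The harmony at that moment is C minor triad (C, Eb, G); F is not a chord tone.
It is approached by step up from Eb and left by step down to Eb.
Step away and step back to the same note — a neighbor tone (upper neighbor).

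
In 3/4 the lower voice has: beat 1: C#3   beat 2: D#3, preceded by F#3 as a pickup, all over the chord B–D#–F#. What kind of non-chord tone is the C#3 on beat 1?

The harmony at that moment is B major triad (B, D#, F#); C#3 is not a chord tone.
It is approached by leap down from F#3 and left by step up to D#3.
Leap in, step out, metrically accented — an appoggiatura.

Appoggiatura.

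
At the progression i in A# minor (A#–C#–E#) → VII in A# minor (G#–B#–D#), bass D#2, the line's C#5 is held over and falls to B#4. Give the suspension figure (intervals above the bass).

7–6 suspension.

At the second chord the bass is D#2. The suspended C#5 lies a seventh above the bass; after resolving down by step to B#4, the interval above the bass becomes a sixth.
Suspension figures are named by those two intervals: 7–6.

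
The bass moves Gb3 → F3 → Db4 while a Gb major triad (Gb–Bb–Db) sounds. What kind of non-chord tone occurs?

F3 is an escape tone.

The harmony at that moment is Gb major triad (Gb, Bb, Db); F3 is not a chord tone.
It is approached by step down from Gb3 and left by leap up to Db4.
Step in, leap out — an escape tone.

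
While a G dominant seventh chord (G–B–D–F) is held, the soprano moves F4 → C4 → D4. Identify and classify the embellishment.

The harmony at that moment is G dominant seventh chord (G, B, D, F); C4 is not a chord tone.
It is approached by leap down from F4 and left by step up to D4.
Leap in, step out — an appoggiatura.

C4 is an appoggiatura.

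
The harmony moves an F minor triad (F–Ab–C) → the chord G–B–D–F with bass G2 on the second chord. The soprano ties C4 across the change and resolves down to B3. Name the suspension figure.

At the second chord the bass is G2. The suspended C4 lies a fourth above the bass; after resolving down by step to B3, the interval above the bass becomes a third.
Suspension figures are named by those two intervals: 4–3.

4–3 suspension.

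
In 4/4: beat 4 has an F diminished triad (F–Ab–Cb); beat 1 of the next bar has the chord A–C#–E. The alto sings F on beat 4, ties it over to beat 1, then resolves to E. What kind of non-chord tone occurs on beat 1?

The harmony at that moment is A major triad (A, C#, E); F is not a chord tone.
It is held over (the same pitch as the preceding F) and left by step down to E.
Held over from the previous chord and resolving down by step — a suspension.

Suspension.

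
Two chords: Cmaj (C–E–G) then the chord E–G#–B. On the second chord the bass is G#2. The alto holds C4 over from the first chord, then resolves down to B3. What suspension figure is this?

At the second chord the bass is G#2. The suspended C4 lies a fourth above the bass; after resolving down by step to B3, the interval above the bass becomes a third.
Suspension figures are named by those two intervals: 4–3.

4–3 suspension.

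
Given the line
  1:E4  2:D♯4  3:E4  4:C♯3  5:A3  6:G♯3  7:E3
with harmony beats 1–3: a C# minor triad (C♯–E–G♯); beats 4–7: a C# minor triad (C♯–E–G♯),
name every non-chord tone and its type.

The harmony at that moment is C♯ minor triad (C♯, E, G♯); D♯4 is not a chord tone.
It is approached by step down from E4 and left by step up to E4.
Step away and step back to the same note — a neighbor tone (lower neighbor).
The harmony at that moment is C♯ minor triad (C♯, E, G♯); A3 is not a chord tone.
It is approached by leap up from C♯3 and left by step down to G♯3.
Leap in, step out — an appoggiatura.

D♯4 (beat 2) — neighbor tone; A3 (beat 5) — appoggiatura.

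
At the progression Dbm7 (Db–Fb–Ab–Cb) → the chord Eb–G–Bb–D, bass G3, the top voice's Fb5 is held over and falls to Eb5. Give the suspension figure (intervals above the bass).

7–6 suspension.

At the second chord the bass is G3. The suspended Fb5 lies a seventh above the bass; after resolving down by step to Eb5, the interval above the bass becomes a sixth.
Suspension figures are named by those two intervals: 7–6.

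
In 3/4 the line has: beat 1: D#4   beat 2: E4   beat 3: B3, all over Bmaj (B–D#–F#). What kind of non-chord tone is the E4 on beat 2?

The harmony at that moment is B major triad (B, D#, F#); E4 is not a chord tone.
It is approached by step up from D#4 and left by leap down to B3.
Step in, leap out, on a weak beat — an escape tone.

Escape tone.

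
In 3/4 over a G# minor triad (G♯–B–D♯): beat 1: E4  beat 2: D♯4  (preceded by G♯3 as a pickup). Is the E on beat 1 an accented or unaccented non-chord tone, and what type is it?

The harmony at that moment is G♯ minor triad (G♯, B, D♯); E4 is not a chord tone.
It is approached by leap up from G♯3 and left by step down to D♯4.
Leap in, step out — an appoggiatura.
It falls on the downbeat, so it is accented.

Accented appoggiatura.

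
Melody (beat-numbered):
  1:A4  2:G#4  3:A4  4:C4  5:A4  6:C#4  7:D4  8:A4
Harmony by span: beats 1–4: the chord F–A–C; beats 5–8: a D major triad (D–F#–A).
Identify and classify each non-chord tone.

G#4 (beat 2) — neighbor tone; C#4 (beat 6) — appoggiatura.

The harmony at that moment is F major triad (F, A, C); G#4 is not a chord tone.
It is approached by step down from A4 and left by step up to A4.
Step away and step back to the same note — a neighbor tone (lower neighbor).
The harmony at that moment is D major triad (D, F#, A); C#4 is not a chord tone.
It is approached by leap down from A4 and left by step up to D4.
Leap in, step out — an appoggiatura.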